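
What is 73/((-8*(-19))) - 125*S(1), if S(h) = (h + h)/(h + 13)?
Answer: -18489/1064 ≈ -17.377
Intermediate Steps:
S(h) = 2*h/(13 + h) (S(h) = (2*h)/(13 + h) = 2*h/(13 + h))
73/((-8*(-19))) - 125*S(1) = 73/((-8*(-19))) - 250/(13 + 1) = 73/152 - 250/14 = 73*(1/152) - 250/14 = 73/152 - 125*⅐ = 73/152 - 125/7 = -18489/1064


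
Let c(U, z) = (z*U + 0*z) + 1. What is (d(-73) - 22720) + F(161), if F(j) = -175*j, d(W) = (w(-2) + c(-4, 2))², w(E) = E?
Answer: -50814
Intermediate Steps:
c(U, z) = 1 + U*z (c(U, z) = (U*z + 0) + 1 = U*z + 1 = 1 + U*z)
d(W) = 81 (d(W) = (-2 + (1 - 4*2))² = (-2 + (1 - 8))² = (-2 - 7)² = (-9)² = 81)
(d(-73) - 22720) + F(161) = (81 - 22720) - 175*161 = -22639 - 28175 = -50814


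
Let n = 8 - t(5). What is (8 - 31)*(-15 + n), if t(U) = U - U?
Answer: 161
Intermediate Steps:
t(U) = 0
n = 8 (n = 8 - 1*0 = 8 + 0 = 8)
(8 - 31)*(-15 + n) = (8 - 31)*(-15 + 8) = -23*(-7) = 161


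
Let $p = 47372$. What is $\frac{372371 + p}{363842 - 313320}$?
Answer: $\frac{419743}{50522} \approx 8.3081$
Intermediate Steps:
$\frac{372371 + p}{363842 - 313320} = \frac{372371 + 47372}{363842 - 313320} = \frac{419743}{50522}$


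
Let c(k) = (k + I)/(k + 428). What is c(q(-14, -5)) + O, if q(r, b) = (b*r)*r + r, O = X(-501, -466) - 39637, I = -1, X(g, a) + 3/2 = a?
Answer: -11349076/283 ≈ -40103.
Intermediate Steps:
X(g, a) = -3/2 + a
O = -80209/2 (O = (-3/2 - 466) - 39637 = -935/2 - 39637 = -80209/2 ≈ -40105.)
q(r, b) = r + b*r**2 (q(r, b) = b*r**2 + r = r + b*r**2)
c(k) = (-1 + k)/(428 + k) (c(k) = (k - 1)/(k + 428) = (-1 + k)/(428 + k))
c(q(-14, -5)) + O = (-1 - 14*(1 - 5*(-14)))/(428 - 14*(1 - 5*(-14))) - 80209/2 = (-1 - 14*(1 + 70))/(428 - 14*(1 + 70)) - 80209/2 = (-1 - 14*71)/(428 - 14*71) - 80209/2 = (-1 - 994)/(428 - 994) - 80209/2 = -995/(-566) - 80209/2 = -1/566*(-995) - 80209/2 = 995/566 - 80209/2 = -11349076/283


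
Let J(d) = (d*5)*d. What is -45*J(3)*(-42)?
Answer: 85050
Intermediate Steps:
J(d) = 5*d**2 (J(d) = (5*d)*d = 5*d**2)
-45*J(3)*(-42) = -225*3**2*(-42) = -225*9*(-42) = -45*45*(-42) = -2025*(-42) = 85050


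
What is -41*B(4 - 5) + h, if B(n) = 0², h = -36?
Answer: -36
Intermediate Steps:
B(n) = 0
-41*B(4 - 5) + h = -41*0 - 36 = 0 - 36 = -36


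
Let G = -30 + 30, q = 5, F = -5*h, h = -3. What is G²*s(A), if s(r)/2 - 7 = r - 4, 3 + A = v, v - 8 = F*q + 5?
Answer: 0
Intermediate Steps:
F = 15 (F = -5*(-3) = 15)
v = 88 (v = 8 + (15*5 + 5) = 8 + (75 + 5) = 8 + 80 = 88)
A = 85 (A = -3 + 88 = 85)
s(r) = 6 + 2*r (s(r) = 14 + 2*(r - 4) = 14 + 2*(-4 + r) = 14 + (-8 + 2*r) = 6 + 2*r)
G = 0
G²*s(A) = 0²*(6 + 2*85) = 0*(6 + 170) = 0*176 = 0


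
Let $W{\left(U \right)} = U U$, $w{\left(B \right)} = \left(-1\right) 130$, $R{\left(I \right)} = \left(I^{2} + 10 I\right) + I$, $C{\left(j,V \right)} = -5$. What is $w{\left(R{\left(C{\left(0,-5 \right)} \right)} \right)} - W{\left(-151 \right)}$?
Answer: $-22931$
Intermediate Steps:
$R{\left(I \right)} = I^{2} + 11 I$
$w{\left(B \right)} = -130$
$W{\left(U \right)} = U^{2}$
$w{\left(R{\left(C{\left(0,-5 \right)} \right)} \right)} - W{\left(-151 \right)} = -130 - \left(-151\right)^{2} = -130 - 22801 = -22931$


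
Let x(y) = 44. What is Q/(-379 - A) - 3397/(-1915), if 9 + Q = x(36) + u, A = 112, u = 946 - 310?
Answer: 382962/940265 ≈ 0.40729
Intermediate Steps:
u = 636
Q = 671 (Q = -9 + (44 + 636) = -9 + 680 = 671)
Q/(-379 - A) - 3397/(-1915) = 671/(-379 - 1*112) - 3397/(-1915) = 671/(-379 - 112) - 3397*(-1/1915) = 671/(-491) + 3397/1915 = 671*(-1/491) + 3397/1915 = -671/491 + 3397/1915 = 382962/940265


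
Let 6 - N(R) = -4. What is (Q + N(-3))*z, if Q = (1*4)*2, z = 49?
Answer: 882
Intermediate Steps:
N(R) = 10 (N(R) = 6 - 1*(-4) = 6 + 4 = 10)
Q = 8 (Q = 4*2 = 8)
(Q + N(-3))*z = (8 + 10)*49 = 18*49 = 882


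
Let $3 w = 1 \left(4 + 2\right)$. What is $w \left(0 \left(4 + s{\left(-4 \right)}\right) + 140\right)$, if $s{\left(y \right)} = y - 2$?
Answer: $280$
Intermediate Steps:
$s{\left(y \right)} = -2 + y$
$w = 2$ ($w = \frac{1 \left(4 + 2\right)}{3} = \frac{1 \cdot 6}{3} = \frac{1}{3} \cdot 6 = 2$)
$w \left(0 \left(4 + s{\left(-4 \right)}\right) + 140\right) = 2 \left(0 \left(4 - 6\right) + 140\right) = 2 \left(0 \left(-2\right) + 140\right) = 2 \left(0 + 140\right) = 2 \cdot 140 = 280$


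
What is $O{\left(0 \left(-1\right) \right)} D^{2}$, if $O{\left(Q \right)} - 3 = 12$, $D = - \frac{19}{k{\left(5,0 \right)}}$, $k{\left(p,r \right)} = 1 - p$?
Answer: $\frac{5415}{16} \approx 338.44$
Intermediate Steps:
$D = \frac{19}{4}$ ($D = - \frac{19}{1 - 5} = - \frac{19}{-4} = \left(-19\right) \left(- \frac{1}{4}\right) = \frac{19}{4} \approx 4.75$)
$O{\left(Q \right)} = 15$ ($O{\left(Q \right)} = 3 + 12 = 15$)
$O{\left(0 \left(-1\right) \right)} D^{2} = 15 \left(\frac{19}{4}\right)^{2} = 15 \cdot \frac{361}{16} = \frac{5415}{16}$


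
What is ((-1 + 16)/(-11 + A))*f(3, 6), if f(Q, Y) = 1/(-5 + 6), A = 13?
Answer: 15/2 ≈ 7.5000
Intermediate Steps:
f(Q, Y) = 1 (f(Q, Y) = 1/1 = 1)
((-1 + 16)/(-11 + A))*f(3, 6) = ((-1 + 16)/(-11 + 13))*1 = (15/2)*1 = 15/2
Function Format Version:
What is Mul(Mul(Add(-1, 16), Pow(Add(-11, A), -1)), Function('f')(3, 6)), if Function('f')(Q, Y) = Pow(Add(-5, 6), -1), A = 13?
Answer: Rational(15, 2) ≈ 7.5000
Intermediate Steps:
Function('f')(Q, Y) = 1 (Function('f')(Q, Y) = Pow(1, -1) = 1)
Mul(Mul(Add(-1, 16), Pow(Add(-11, A), -1)), Function('f')(3, 6)) = Mul(Mul(Add(-1, 16), Pow(Add(-11, 13), -1)), 1) = Mul(Mul(15, Pow(2, -1)), 1) = Mul(Mul(15, Rational(1, 2)), 1) = Mul(Rational(15, 2), 1) = Rational(15, 2)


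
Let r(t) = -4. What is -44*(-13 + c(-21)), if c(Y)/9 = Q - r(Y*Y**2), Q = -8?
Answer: 2156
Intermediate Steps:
c(Y) = -36 (c(Y) = 9*(-8 - 1*(-4)) = 9*(-8 + 4) = 9*(-4) = -36)
-44*(-13 + c(-21)) = -44*(-13 - 36) = -44*(-49) = 2156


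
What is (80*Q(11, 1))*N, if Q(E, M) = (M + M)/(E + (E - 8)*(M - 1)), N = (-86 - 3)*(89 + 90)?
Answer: -2548960/11 ≈ -2.3172e+5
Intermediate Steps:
N = -15931 (N = -89*179 = -15931)
Q(E, M) = 2*M/(E + (-1 + M)*(-8 + E)) (Q(E, M) = (2*M)/(E + (-8 + E)*(-1 + M)) = (2*M)/(E + (-1 + M)*(-8 + E)) = 2*M/(E + (-1 + M)*(-8 + E)))
(80*Q(11, 1))*N = (80*(2*1/(8 - 8*1 + 11*1)))*(-15931) = (80*(2*1/(8 - 8 + 11)))*(-15931) = (80*(2*1/11))*(-15931) = (80*(2*1*(1/11)))*(-15931) = (80*(2/11))*(-15931) = (160/11)*(-15931) = -2548960/11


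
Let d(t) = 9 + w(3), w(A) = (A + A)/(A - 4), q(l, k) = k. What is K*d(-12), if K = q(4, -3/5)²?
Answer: 27/25 ≈ 1.0800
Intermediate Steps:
w(A) = 2*A/(-4 + A) (w(A) = (2*A)/(-4 + A) = 2*A/(-4 + A))
K = 9/25 (K = (-3/5)² = (-3*⅕)² = (-⅗)² = 9/25 ≈ 0.36000)
d(t) = 3 (d(t) = 9 + 2*3/(-4 + 3) = 9 + 2*3/(-1) = 9 + 2*3*(-1) = 9 - 6 = 3)
K*d(-12) = (9/25)*3 = 27/25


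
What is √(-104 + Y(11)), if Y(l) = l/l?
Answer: I*√103 ≈ 10.149*I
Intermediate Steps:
Y(l) = 1
√(-104 + Y(11)) = √(-104 + 1) = √(-103) = I*√103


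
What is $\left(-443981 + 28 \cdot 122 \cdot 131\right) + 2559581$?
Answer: $2563096$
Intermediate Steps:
$\left(-443981 + 28 \cdot 122 \cdot 131\right) + 2559581 = \left(-443981 + 3416 \cdot 131\right) + 2559581 = \left(-443981 + 447496\right) + 2559581 = 3515 + 2559581 = 2563096$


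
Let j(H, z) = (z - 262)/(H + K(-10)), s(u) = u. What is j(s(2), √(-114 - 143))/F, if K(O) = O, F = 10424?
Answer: 131/41696 - I*√257/83392 ≈ 0.0031418 - 0.00019224*I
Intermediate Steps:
j(H, z) = (-262 + z)/(-10 + H) (j(H, z) = (z - 262)/(H - 10) = (-262 + z)/(-10 + H))
j(s(2), √(-114 - 143))/F = ((-262 + √(-114 - 143))/(-10 + 2))/10424 = ((-262 + √(-257))/(-8))*(1/10424) = -(-262 + I*√257)/8*(1/10424) = (131/4 - I*√257/8)*(1/10424) = 131/41696 - I*√257/83392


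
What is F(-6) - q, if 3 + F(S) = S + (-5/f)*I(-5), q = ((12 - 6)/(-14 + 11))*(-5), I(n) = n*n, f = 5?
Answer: -44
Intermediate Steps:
I(n) = n²
q = 10 (q = (6/(-3))*(-5) = (6*(-⅓))*(-5) = -2*(-5) = 10)
F(S) = -28 + S (F(S) = -3 + (S - 5/5*(-5)²) = -3 + (S - 5*⅕*25) = -3 + (S - 1*25) = -3 + (S - 25) = -3 + (-25 + S) = -28 + S)
F(-6) - q = (-28 - 6) - 1*10 = -34 - 10 = -44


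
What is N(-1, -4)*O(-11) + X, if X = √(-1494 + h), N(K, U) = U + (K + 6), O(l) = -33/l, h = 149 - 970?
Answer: 3 + I*√2315 ≈ 3.0 + 48.114*I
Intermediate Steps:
h = -821
N(K, U) = 6 + K + U (N(K, U) = U + (6 + K) = 6 + K + U)
X = I*√2315 (X = √(-1494 - 821) = √(-2315) = I*√2315 ≈ 48.114*I)
N(-1, -4)*O(-11) + X = (6 - 1 - 4)*(-33/(-11)) + I*√2315 = 1*(-33*(-1/11)) + I*√2315 = 1*3 + I*√2315 = 3 + I*√2315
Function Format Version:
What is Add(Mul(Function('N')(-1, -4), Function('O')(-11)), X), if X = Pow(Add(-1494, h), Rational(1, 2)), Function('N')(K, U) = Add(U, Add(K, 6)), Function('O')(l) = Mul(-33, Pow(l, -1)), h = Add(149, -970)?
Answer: Add(3, Mul(I, Pow(2315, Rational(1, 2)))) ≈ Add(3.0000, Mul(48.114, I))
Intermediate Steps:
h = -821
Function('N')(K, U) = Add(6, K, U) (Function('N')(K, U) = Add(U, Add(6, K)) = Add(6, K, U))
X = Mul(I, Pow(2315, Rational(1, 2))) (X = Pow(Add(-1494, -821), Rational(1, 2)) = Pow(-2315, Rational(1, 2)) = Mul(I, Pow(2315, Rational(1, 2))) ≈ Mul(48.114, I))
Add(Mul(Function('N')(-1, -4), Function('O')(-11)), X) = Add(Mul(Add(6, -1, -4), Mul(-33, Pow(-11, -1))), Mul(I, Pow(2315, Rational(1, 2)))) = Add(Mul(1, Mul(-33, Rational(-1, 11))), Mul(I, Pow(2315, Rational(1, 2)))) = Add(Mul(1, 3), Mul(I, Pow(2315, Rational(1, 2)))) = Add(3, Mul(I, Pow(2315, Rational(1, 2))))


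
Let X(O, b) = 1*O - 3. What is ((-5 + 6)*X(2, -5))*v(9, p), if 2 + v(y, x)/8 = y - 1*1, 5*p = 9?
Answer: -48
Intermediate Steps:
X(O, b) = -3 + O (X(O, b) = O - 3 = -3 + O)
p = 9/5 (p = (⅕)*9 = 9/5 ≈ 1.8000)
v(y, x) = -24 + 8*y (v(y, x) = -16 + 8*(y - 1*1) = -16 + 8*(y - 1) = -16 + 8*(-1 + y) = -16 + (-8 + 8*y) = -24 + 8*y)
((-5 + 6)*X(2, -5))*v(9, p) = ((-5 + 6)*(-3 + 2))*(-24 + 8*9) = (1*(-1))*(-24 + 72) = -1*48 = -48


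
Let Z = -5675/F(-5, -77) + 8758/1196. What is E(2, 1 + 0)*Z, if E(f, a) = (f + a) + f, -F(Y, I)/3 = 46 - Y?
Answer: 20318185/91494 ≈ 222.07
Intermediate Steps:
F(Y, I) = -138 + 3*Y (F(Y, I) = -3*(46 - Y) = -138 + 3*Y)
Z = 4063637/91494 (Z = -5675/(-138 + 3*(-5)) + 8758/1196 = -5675/(-138 - 15) + 8758*(1/1196) = -5675/(-153) + 4379/598 = -5675*(-1/153) + 4379/598 = 5675/153 + 4379/598 = 4063637/91494 ≈ 44.414)
E(f, a) = a + 2*f (E(f, a) = (a + f) + f = a + 2*f)
E(2, 1 + 0)*Z = ((1 + 0) + 2*2)*(4063637/91494) = (1 + 4)*(4063637/91494) = 5*(4063637/91494) = 20318185/91494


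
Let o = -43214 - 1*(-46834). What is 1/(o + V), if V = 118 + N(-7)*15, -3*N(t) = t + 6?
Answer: 1/3743 ≈ 0.00026717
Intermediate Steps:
N(t) = -2 - t/3 (N(t) = -(t + 6)/3 = -(6 + t)/3 = -2 - t/3)
V = 123 (V = 118 + (-2 - ⅓*(-7))*15 = 118 + (-2 + 7/3)*15 = 118 + (⅓)*15 = 118 + 5 = 123)
o = 3620 (o = -43214 + 46834 = 3620)
1/(o + V) = 1/(3620 + 123) = 1/3743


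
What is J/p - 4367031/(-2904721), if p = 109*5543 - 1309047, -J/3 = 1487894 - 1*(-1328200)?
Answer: 13809023804991/1023710822030 ≈ 13.489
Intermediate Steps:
J = -8448282 (J = -3*(1487894 - 1*(-1328200)) = -3*(1487894 + 1328200) = -3*2816094 = -8448282)
p = -704860 (p = 604187 - 1309047 = -704860)
J/p - 4367031/(-2904721) = -8448282/(-704860) - 4367031/(-2904721) = -8448282*(-1/704860) - 4367031*(-1/2904721) = 4224141/352430 + 4367031/2904721 = 13809023804991/1023710822030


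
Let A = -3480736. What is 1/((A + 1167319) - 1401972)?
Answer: -1/3715389 ≈ -2.6915e-7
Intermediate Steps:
1/((A + 1167319) - 1401972) = 1/((-3480736 + 1167319) - 1401972) = 1/(-2313417 - 1401972) = 1/(-3715389) = -1/3715389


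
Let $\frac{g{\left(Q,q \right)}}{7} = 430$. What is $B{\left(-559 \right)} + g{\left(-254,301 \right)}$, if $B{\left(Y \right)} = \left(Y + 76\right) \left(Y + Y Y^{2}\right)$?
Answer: $84369205564$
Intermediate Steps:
$g{\left(Q,q \right)} = 3010$ ($g{\left(Q,q \right)} = 7 \cdot 430 = 3010$)
$B{\left(Y \right)} = \left(76 + Y\right) \left(Y + Y^{3}\right)$
$B{\left(-559 \right)} + g{\left(-254,301 \right)} = - 559 \left(76 - 559 + \left(-559\right)^{3} + 76 \left(-559\right)^{2}\right) + 3010 = - 559 \left(76 - 559 - 174676879 + 76 \cdot 312481\right) + 3010 = - 559 \left(76 - 559 - 174676879 + 23748556\right) + 3010 = \left(-559\right) \left(-150928806\right) + 3010 = 84369202554 + 3010 = 84369205564$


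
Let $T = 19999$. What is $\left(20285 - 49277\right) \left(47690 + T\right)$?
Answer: $-1962439488$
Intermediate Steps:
$\left(20285 - 49277\right) \left(47690 + T\right) = \left(20285 - 49277\right) \left(47690 + 19999\right) = \left(-28992\right) 67689 = -1962439488$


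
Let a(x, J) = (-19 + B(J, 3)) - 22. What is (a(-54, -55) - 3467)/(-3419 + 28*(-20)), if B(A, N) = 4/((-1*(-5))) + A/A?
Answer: 17531/19895 ≈ 0.88118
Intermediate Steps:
B(A, N) = 9/5 (B(A, N) = 4/5 + 1 = 9/5)
a(x, J) = -196/5 (a(x, J) = (-19 + 9/5) - 22 = -86/5 - 22 = -196/5)
(a(-54, -55) - 3467)/(-3419 + 28*(-20)) = (-196/5 - 3467)/(-3419 + 28*(-20)) = -17531/(5*(-3419 - 560)) = -17531/5/(-3979) = -17531/5*(-1/3979) = 17531/19895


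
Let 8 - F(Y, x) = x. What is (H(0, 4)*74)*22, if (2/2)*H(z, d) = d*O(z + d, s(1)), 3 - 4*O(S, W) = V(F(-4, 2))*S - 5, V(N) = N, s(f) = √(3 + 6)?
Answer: -26048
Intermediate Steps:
F(Y, x) = 8 - x
s(f) = 3 (s(f) = √9 = 3)
O(S, W) = 2 - 3*S/2 (O(S, W) = ¾ - ((8 - 1*2)*S - 5)/4 = ¾ - ((8 - 2)*S - 5)/4 = ¾ - (6*S - 5)/4 = ¾ - (-5 + 6*S)/4 = ¾ + (5/4 - 3*S/2) = 2 - 3*S/2)
H(z, d) = d*(2 - 3*d/2 - 3*z/2) (H(z, d) = d*(2 - 3*(z + d)/2) = d*(2 - 3*(d + z)/2) = d*(2 + (-3*d/2 - 3*z/2)) = d*(2 - 3*d/2 - 3*z/2))
(H(0, 4)*74)*22 = (((½)*4*(4 - 3*4 - 3*0))*74)*22 = (((½)*4*(4 - 12 + 0))*74)*22 = (((½)*4*(-8))*74)*22 = -16*74*22 = -1184*22 = -26048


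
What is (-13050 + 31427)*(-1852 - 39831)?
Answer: -766008491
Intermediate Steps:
(-13050 + 31427)*(-1852 - 39831) = 18377*(-41683) = -766008491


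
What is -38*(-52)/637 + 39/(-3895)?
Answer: 590129/190855 ≈ 3.0920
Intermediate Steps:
-38*(-52)/637 + 39/(-3895) = 1976*(1/637) + 39*(-1/3895) = 152/49 - 39/3895 = 590129/190855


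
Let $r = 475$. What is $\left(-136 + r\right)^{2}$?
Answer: $114921$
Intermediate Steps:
$\left(-136 + r\right)^{2} = \left(-136 + 475\right)^{2} = 339^{2} = 114921$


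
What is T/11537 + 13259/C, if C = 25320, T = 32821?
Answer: 983996803/292116840 ≈ 3.3685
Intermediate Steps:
T/11537 + 13259/C = 32821/11537 + 13259/25320 = 983996803/292116840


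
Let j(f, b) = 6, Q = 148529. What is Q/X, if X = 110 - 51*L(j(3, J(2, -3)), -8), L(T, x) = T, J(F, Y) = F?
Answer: -148529/196 ≈ -757.80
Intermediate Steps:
X = -196 (X = 110 - 51*6 = 110 - 306 = -196)
Q/X = 148529/(-196) = 148529*(-1/196) = -148529/196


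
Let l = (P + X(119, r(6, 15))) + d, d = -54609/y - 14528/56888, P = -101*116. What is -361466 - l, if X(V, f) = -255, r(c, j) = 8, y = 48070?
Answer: -119465921866431/341825770 ≈ -3.4949e+5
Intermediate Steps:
P = -11716
d = -475619719/341825770 (d = -54609/48070 - 14528/56888 = -54609*1/48070 - 14528*1/56888 = -54609/48070 - 1816/7111 = -475619719/341825770 ≈ -1.3914)
l = -4092471912389/341825770 (l = (-11716 - 255) - 475619719/341825770 = -11971 - 475619719/341825770 = -4092471912389/341825770 ≈ -11972.)
-361466 - l = -361466 - 1*(-4092471912389/341825770) = -361466 + 4092471912389/341825770 = -119465921866431/341825770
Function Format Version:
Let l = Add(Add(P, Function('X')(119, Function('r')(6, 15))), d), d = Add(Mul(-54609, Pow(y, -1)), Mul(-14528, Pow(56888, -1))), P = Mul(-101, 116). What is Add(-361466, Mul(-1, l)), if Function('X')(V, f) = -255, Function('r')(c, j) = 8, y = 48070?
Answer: Rational(-119465921866431, 341825770) ≈ -3.4949e+5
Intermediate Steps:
P = -11716
d = Rational(-475619719, 341825770) (d = Add(Mul(-54609, Pow(48070, -1)), Mul(-14528, Pow(56888, -1))) = Add(Mul(-54609, Rational(1, 48070)), Mul(-14528, Rational(1, 56888))) = Add(Rational(-54609, 48070), Rational(-1816, 7111)) = Rational(-475619719, 341825770) ≈ -1.3914)
l = Rational(-4092471912389, 341825770) (l = Add(Add(-11716, -255), Rational(-475619719, 341825770)) = Add(-11971, Rational(-475619719, 341825770)) = Rational(-4092471912389, 341825770) ≈ -11972.)
Add(-361466, Mul(-1, l)) = Add(-361466, Mul(-1, Rational(-4092471912389, 341825770))) = Add(-361466, Rational(4092471912389, 341825770)) = Rational(-119465921866431, 341825770)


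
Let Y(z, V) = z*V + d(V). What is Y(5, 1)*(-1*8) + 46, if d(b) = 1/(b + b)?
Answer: 2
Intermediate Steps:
d(b) = 1/(2*b)
Y(z, V) = 1/(2*V) + V*z (Y(z, V) = z*V + 1/(2*V) = V*z + 1/(2*V) = 1/(2*V) + V*z)
Y(5, 1)*(-1*8) + 46 = ((½)/1 + 1*5)*(-1*8) + 46 = ((½)*1 + 5)*(-8) + 46 = (½ + 5)*(-8) + 46 = (11/2)*(-8) + 46 = -44 + 46 = 2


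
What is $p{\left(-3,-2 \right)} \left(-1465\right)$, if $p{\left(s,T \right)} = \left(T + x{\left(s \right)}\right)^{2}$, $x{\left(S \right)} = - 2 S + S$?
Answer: $-1465$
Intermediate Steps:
$x{\left(S \right)} = - S$
$p{\left(s,T \right)} = \left(T - s\right)^{2}$
$p{\left(-3,-2 \right)} \left(-1465\right) = \left(-2 - -3\right)^{2} \left(-1465\right) = \left(-2 + 3\right)^{2} \left(-1465\right) = 1^{2} \left(-1465\right) = 1 \left(-1465\right) = -1465$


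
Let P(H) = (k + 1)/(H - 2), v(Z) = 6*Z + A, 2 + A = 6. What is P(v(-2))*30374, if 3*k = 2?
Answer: -15187/3 ≈ -5062.3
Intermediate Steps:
A = 4 (A = -2 + 6 = 4)
k = ⅔ (k = (⅓)*2 = ⅔ ≈ 0.66667)
v(Z) = 4 + 6*Z (v(Z) = 6*Z + 4 = 4 + 6*Z)
P(H) = 5/(3*(-2 + H)) (P(H) = (⅔ + 1)/(H - 2) = (5/3)/(-2 + H) = 5/(3*(-2 + H)))
P(v(-2))*30374 = (5/(3*(-2 + (4 + 6*(-2)))))*30374 = (5/(3*(-2 + (4 - 12))))*30374 = (5/(3*(-2 - 8)))*30374 = ((5/3)/(-10))*30374 = ((5/3)*(-⅒))*30374 = -⅙*30374 = -15187/3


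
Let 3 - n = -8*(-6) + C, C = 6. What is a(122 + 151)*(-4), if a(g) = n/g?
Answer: 68/91 ≈ 0.74725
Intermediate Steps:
n = -51 (n = 3 - (-8*(-6) + 6) = 3 - (48 + 6) = 3 - 1*54 = 3 - 54 = -51)
a(g) = -51/g
a(122 + 151)*(-4) = -51/(122 + 151)*(-4) = -51/273*(-4) = -51*1/273*(-4) = -17/91*(-4) = 68/91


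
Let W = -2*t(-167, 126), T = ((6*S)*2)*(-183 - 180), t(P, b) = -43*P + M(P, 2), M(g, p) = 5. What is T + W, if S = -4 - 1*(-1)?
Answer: -1304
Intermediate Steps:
S = -3 (S = -4 + 1 = -3)
t(P, b) = 5 - 43*P (t(P, b) = -43*P + 5 = 5 - 43*P)
T = 13068 (T = ((6*(-3))*2)*(-183 - 180) = -18*2*(-363) = -36*(-363) = 13068)
W = -14372 (W = -2*(5 - 43*(-167)) = -2*(5 + 7181) = -2*7186 = -14372)
T + W = 13068 - 14372 = -1304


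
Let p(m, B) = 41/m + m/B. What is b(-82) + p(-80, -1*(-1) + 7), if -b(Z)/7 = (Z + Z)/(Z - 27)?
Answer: -183509/8720 ≈ -21.045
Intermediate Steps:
b(Z) = -14*Z/(-27 + Z) (b(Z) = -7*(Z + Z)/(Z - 27) = -7*2*Z/(-27 + Z) = -14*Z/(-27 + Z))
b(-82) + p(-80, -1*(-1) + 7) = -14*(-82)/(-27 - 82) + (41/(-80) - 80/(-1*(-1) + 7)) = -14*(-82)/(-109) + (41*(-1/80) - 80/(1 + 7)) = -14*(-82)*(-1/109) + (-41/80 - 80/8) = -1148/109 + (-41/80 - 80*⅛) = -1148/109 + (-41/80 - 10) = -1148/109 - 841/80 = -183509/8720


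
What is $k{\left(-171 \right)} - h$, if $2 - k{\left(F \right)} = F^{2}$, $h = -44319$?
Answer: $15080$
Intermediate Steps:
$k{\left(F \right)} = 2 - F^{2}$
$k{\left(-171 \right)} - h = \left(2 - \left(-171\right)^{2}\right) - -44319 = \left(2 - 29241\right) + 44319 = -29239 + 44319 = 15080$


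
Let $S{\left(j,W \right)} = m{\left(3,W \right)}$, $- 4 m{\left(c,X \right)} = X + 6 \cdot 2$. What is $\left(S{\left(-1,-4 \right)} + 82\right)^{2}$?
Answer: $6400$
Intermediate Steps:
$m{\left(c,X \right)} = -3 - \frac{X}{4}$ ($m{\left(c,X \right)} = - \frac{X + 6 \cdot 2}{4} = - \frac{X + 12}{4} = - \frac{12 + X}{4} = -3 - \frac{X}{4}$)
$S{\left(j,W \right)} = -3 - \frac{W}{4}$
$\left(S{\left(-1,-4 \right)} + 82\right)^{2} = \left(\left(-3 - -1\right) + 82\right)^{2} = \left(\left(-3 + 1\right) + 82\right)^{2} = \left(-2 + 82\right)^{2} = 80^{2} = 6400$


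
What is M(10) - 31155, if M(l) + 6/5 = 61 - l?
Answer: -155526/5 ≈ -31105.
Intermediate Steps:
M(l) = 299/5 - l (M(l) = -6/5 + (61 - l) = 299/5 - l)
M(10) - 31155 = (299/5 - 1*10) - 31155 = (299/5 - 10) - 31155 = 249/5 - 31155 = -155526/5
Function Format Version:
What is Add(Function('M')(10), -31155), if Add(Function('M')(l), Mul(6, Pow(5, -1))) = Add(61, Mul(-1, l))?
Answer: Rational(-155526, 5) ≈ -31105.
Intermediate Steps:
Function('M')(l) = Add(Rational(299, 5), Mul(-1, l)) (Function('M')(l) = Add(Rational(-6, 5), Add(61, Mul(-1, l))) = Add(Rational(299, 5), Mul(-1, l)))
Add(Function('M')(10), -31155) = Add(Add(Rational(299, 5), Mul(-1, 10)), -31155) = Add(Add(Rational(299, 5), -10), -31155) = Add(Rational(249, 5), -31155) = Rational(-155526, 5)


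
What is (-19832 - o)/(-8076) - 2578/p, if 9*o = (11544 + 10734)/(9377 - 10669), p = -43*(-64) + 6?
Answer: 32821429205/21583126152 ≈ 1.5207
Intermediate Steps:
p = 2758 (p = 2752 + 6 = 2758)
o = -3713/1938 (o = ((11544 + 10734)/(9377 - 10669))/9 = (22278/(-1292))/9 = (22278*(-1/1292))/9 = (⅑)*(-11139/646) = -3713/1938 ≈ -1.9159)
(-19832 - o)/(-8076) - 2578/p = (-19832 - 1*(-3713/1938))/(-8076) - 2578/2758 = (-19832 + 3713/1938)*(-1/8076) - 2578*1/2758 = -38430703/1938*(-1/8076) - 1289/1379 = 38430703/15651288 - 1289/1379 = 32821429205/21583126152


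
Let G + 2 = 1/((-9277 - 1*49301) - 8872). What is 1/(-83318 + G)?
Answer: -67450/5619934001 ≈ -1.2002e-5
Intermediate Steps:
G = -134901/67450 (G = -2 + 1/((-9277 - 1*49301) - 8872) = -2 + 1/((-9277 - 49301) - 8872) = -2 + 1/(-58578 - 8872) = -2 + 1/(-67450) = -2 - 1/67450 = -134901/67450 ≈ -2.0000)
1/(-83318 + G) = 1/(-83318 - 134901/67450) = 1/(-5619934001/67450) = -67450/5619934001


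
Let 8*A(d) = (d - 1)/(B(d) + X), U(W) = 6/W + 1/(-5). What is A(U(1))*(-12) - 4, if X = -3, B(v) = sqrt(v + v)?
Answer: -160/13 - 36*sqrt(290)/65 ≈ -21.739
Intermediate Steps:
B(v) = sqrt(2)*sqrt(v) (B(v) = sqrt(2*v) = sqrt(2)*sqrt(v))
U(W) = -1/5 + 6/W (U(W) = 6/W + 1*(-1/5) = 6/W - 1/5 = -1/5 + 6/W)
A(d) = (-1 + d)/(8*(-3 + sqrt(2)*sqrt(d))) (A(d) = ((d - 1)/(sqrt(2)*sqrt(d) - 3))/8 = ((-1 + d)/(-3 + sqrt(2)*sqrt(d)))/8 = (-1 + d)/(8*(-3 + sqrt(2)*sqrt(d))))
A(U(1))*(-12) - 4 = ((-1 + (1/5)*(30 - 1*1)/1)/(8*(-3 + sqrt(2)*sqrt((1/5)*(30 - 1*1)/1))))*(-12) - 4 = ((-1 + (1/5)*1*(30 - 1))/(8*(-3 + sqrt(2)*sqrt((1/5)*1*(30 - 1)))))*(-12) - 4 = ((-1 + (1/5)*1*29)/(8*(-3 + sqrt(2)*sqrt((1/5)*1*29))))*(-12) - 4 = ((-1 + 29/5)/(8*(-3 + sqrt(2)*sqrt(29/5))))*(-12) - 4 = ((1/8)*(24/5)/(-3 + sqrt(2)*(sqrt(145)/5)))*(-12) - 4 = ((1/8)*(24/5)/(-3 + sqrt(290)/5))*(-12) - 4 = (3/(5*(-3 + sqrt(290)/5)))*(-12) - 4 = -36/(5*(-3 + sqrt(290)/5)) - 4 = -4 - 36/(5*(-3 + sqrt(290)/5))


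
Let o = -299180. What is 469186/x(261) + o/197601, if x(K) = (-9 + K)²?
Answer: 12285416011/2091408984 ≈ 5.8742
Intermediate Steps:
469186/x(261) + o/197601 = 469186/((-9 + 261)²) - 299180/197601 = 469186/(252²) - 299180*1/197601 = 469186/63504 - 299180/197601 = 469186*(1/63504) - 299180/197601 = 234593/31752 - 299180/197601 = 12285416011/2091408984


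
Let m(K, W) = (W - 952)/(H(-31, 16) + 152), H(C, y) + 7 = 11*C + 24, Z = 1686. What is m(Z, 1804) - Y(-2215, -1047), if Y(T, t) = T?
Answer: 95032/43 ≈ 2210.0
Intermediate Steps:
H(C, y) = 17 + 11*C (H(C, y) = -7 + (11*C + 24) = -7 + (24 + 11*C) = 17 + 11*C)
m(K, W) = 238/43 - W/172 (m(K, W) = (W - 952)/((17 + 11*(-31)) + 152) = (-952 + W)/((17 - 341) + 152) = (-952 + W)/(-324 + 152) = (-952 + W)/(-172) = (-952 + W)*(-1/172) = 238/43 - W/172)
m(Z, 1804) - Y(-2215, -1047) = (238/43 - 1/172*1804) - 1*(-2215) = (238/43 - 451/43) + 2215 = -213/43 + 2215 = 95032/43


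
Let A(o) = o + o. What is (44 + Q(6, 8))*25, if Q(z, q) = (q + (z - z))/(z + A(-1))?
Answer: 1150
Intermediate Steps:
A(o) = 2*o
Q(z, q) = q/(-2 + z) (Q(z, q) = (q + (z - z))/(z + 2*(-1)) = (q + 0)/(z - 2) = q/(-2 + z))
(44 + Q(6, 8))*25 = (44 + 8/(-2 + 6))*25 = (44 + 8/4)*25 = (44 + 8*(1/4))*25 = (44 + 2)*25 = 46*25 = 1150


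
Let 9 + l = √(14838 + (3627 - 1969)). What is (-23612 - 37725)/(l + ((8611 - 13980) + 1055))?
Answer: 265159851/18671833 + 245348*√1031/18671833 ≈ 14.623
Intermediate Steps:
l = -9 + 4*√1031 (l = -9 + √(14838 + (3627 - 1969)) = -9 + √(14838 + 1658) = -9 + √16496 = -9 + 4*√1031 ≈ 119.44)
(-23612 - 37725)/(l + ((8611 - 13980) + 1055)) = (-23612 - 37725)/((-9 + 4*√1031) + ((8611 - 13980) + 1055)) = -61337/((-9 + 4*√1031) + (-5369 + 1055)) = -61337/((-9 + 4*√1031) - 4314) = -61337/(-4323 + 4*√1031)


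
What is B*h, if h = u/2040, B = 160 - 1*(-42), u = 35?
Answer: 707/204 ≈ 3.4657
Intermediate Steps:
B = 202 (B = 160 + 42 = 202)
h = 7/408 (h = 35/2040 = 35*(1/2040) = 7/408 ≈ 0.017157)
B*h = 202*(7/408) = 707/204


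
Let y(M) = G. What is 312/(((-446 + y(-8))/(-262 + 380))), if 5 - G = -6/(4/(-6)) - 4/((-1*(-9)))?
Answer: -165672/2023 ≈ -81.894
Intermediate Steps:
G = -32/9 (G = 5 - (-6/(4/(-6)) - 4/((-1*(-9)))) = 5 - (-6/(4*(-⅙)) - 4/9) = 5 - (-6/(-⅔) - 4*⅑) = 5 - (-6*(-3/2) - 4/9) = 5 - (9 - 4/9) = 5 - 1*77/9 = 5 - 77/9 = -32/9 ≈ -3.5556)
y(M) = -32/9
312/(((-446 + y(-8))/(-262 + 380))) = 312/(((-446 - 32/9)/(-262 + 380))) = 312/((-4046/9/118)) = 312/((-4046/9*1/118)) = 312/(-2023/531) = 312*(-531/2023) = -165672/2023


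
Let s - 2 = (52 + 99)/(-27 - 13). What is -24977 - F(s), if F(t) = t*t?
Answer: -39968241/1600 ≈ -24980.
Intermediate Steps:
s = -71/40 (s = 2 + (52 + 99)/(-27 - 13) = 2 + 151/(-40) = 2 + 151*(-1/40) = 2 - 151/40 = -71/40 ≈ -1.7750)
F(t) = t²
-24977 - F(s) = -24977 - (-71/40)² = -24977 - 1*5041/1600 = -24977 - 5041/1600 = -39968241/1600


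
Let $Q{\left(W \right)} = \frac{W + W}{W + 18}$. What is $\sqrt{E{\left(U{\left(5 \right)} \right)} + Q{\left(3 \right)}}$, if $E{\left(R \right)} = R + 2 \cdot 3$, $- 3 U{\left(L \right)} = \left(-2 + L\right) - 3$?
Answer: $\frac{2 \sqrt{77}}{7} \approx 2.5071$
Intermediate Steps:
$U{\left(L \right)} = \frac{5}{3} - \frac{L}{3}$ ($U{\left(L \right)} = - \frac{\left(-2 + L\right) - 3}{3} = - \frac{-5 + L}{3} = \frac{5}{3} - \frac{L}{3}$)
$Q{\left(W \right)} = \frac{2 W}{18 + W}$
$E{\left(R \right)} = 6 + R$ ($E{\left(R \right)} = R + 6 = 6 + R$)
$\sqrt{E{\left(U{\left(5 \right)} \right)} + Q{\left(3 \right)}} = \sqrt{\left(6 + \left(\frac{5}{3} - \frac{5}{3}\right)\right) + 2 \cdot 3 \frac{1}{18 + 3}} = \sqrt{\left(6 + \left(\frac{5}{3} - \frac{5}{3}\right)\right) + 2 \cdot 3 \cdot \frac{1}{21}} = \sqrt{\left(6 + 0\right) + 2 \cdot 3 \cdot \frac{1}{21}} = \sqrt{6 + \frac{2}{7}} = \sqrt{\frac{44}{7}} = \frac{2 \sqrt{77}}{7}$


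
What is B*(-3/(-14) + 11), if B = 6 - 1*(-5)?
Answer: 1727/14 ≈ 123.36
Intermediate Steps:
B = 11 (B = 6 + 5 = 11)
B*(-3/(-14) + 11) = 11*(-3/(-14) + 11) = 11*(-3*(-1/14) + 11) = 11*(3/14 + 11) = 11*(157/14) = 1727/14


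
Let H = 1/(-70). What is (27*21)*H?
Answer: -81/10 ≈ -8.1000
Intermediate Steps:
H = -1/70 ≈ -0.014286
(27*21)*H = (27*21)*(-1/70) = 567*(-1/70) = -81/10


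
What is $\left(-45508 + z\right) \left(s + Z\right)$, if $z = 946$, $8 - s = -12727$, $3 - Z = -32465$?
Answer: $-2014336086$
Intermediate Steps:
$Z = 32468$ ($Z = 3 - -32465 = 3 + 32465 = 32468$)
$s = 12735$ ($s = 8 - -12727 = 8 + 12727 = 12735$)
$\left(-45508 + z\right) \left(s + Z\right) = \left(-45508 + 946\right) \left(12735 + 32468\right) = \left(-44562\right) 45203 = -2014336086$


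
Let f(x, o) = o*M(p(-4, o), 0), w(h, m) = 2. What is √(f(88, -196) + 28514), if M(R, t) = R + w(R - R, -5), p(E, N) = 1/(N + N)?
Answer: √112490/2 ≈ 167.70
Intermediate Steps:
p(E, N) = 1/(2*N)
M(R, t) = 2 + R (M(R, t) = R + 2 = 2 + R)
f(x, o) = o*(2 + 1/(2*o))
√(f(88, -196) + 28514) = √((½ + 2*(-196)) + 28514) = √((½ - 392) + 28514) = √(-783/2 + 28514) = √(56245/2) = √112490/2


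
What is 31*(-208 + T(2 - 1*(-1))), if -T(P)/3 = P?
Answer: -6727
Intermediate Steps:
T(P) = -3*P
31*(-208 + T(2 - 1*(-1))) = 31*(-208 - 3*(2 - 1*(-1))) = 31*(-208 - 3*(2 + 1)) = 31*(-208 - 3*3) = 31*(-208 - 9) = 31*(-217) = -6727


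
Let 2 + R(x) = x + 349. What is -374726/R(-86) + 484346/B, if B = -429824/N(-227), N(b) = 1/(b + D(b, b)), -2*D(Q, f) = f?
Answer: -9140445244559/6366445632 ≈ -1435.7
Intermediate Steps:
D(Q, f) = -f/2
R(x) = 347 + x (R(x) = -2 + (x + 349) = -2 + (349 + x) = 347 + x)
N(b) = 2/b (N(b) = 1/(b - b/2) = 1/(b/2) = 2/b)
B = 48785024 (B = -429824/(2/(-227)) = -429824/(2*(-1/227)) = -429824/(-2/227) = -429824*(-227/2) = 48785024)
-374726/R(-86) + 484346/B = -374726/(347 - 86) + 484346/48785024 = -374726/261 + 484346*(1/48785024) = -374726*1/261 + 242173/24392512 = -374726/261 + 242173/24392512 = -9140445244559/6366445632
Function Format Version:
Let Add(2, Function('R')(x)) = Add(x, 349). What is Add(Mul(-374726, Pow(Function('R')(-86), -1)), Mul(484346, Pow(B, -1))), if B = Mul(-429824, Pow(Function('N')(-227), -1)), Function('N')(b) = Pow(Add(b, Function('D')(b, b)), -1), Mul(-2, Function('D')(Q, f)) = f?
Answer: Rational(-9140445244559, 6366445632) ≈ -1435.7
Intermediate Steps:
Function('D')(Q, f) = Mul(Rational(-1, 2), f)
Function('R')(x) = Add(347, x) (Function('R')(x) = Add(-2, Add(x, 349)) = Add(-2, Add(349, x)) = Add(347, x))
Function('N')(b) = Mul(2, Pow(b, -1)) (Function('N')(b) = Pow(Add(b, Mul(Rational(-1, 2), b)), -1) = Pow(Mul(Rational(1, 2), b), -1) = Mul(2, Pow(b, -1)))
B = 48785024 (B = Mul(-429824, Pow(Mul(2, Pow(-227, -1)), -1)) = Mul(-429824, Pow(Mul(2, Rational(-1, 227)), -1)) = Mul(-429824, Pow(Rational(-2, 227), -1)) = Mul(-429824, Rational(-227, 2)) = 48785024)
Add(Mul(-374726, Pow(Function('R')(-86), -1)), Mul(484346, Pow(B, -1))) = Add(Mul(-374726, Pow(Add(347, -86), -1)), Mul(484346, Pow(48785024, -1))) = Add(Mul(-374726, Pow(261, -1)), Mul(484346, Rational(1, 48785024))) = Add(Mul(-374726, Rational(1, 261)), Rational(242173, 24392512)) = Add(Rational(-374726, 261), Rational(242173, 24392512)) = Rational(-9140445244559, 6366445632)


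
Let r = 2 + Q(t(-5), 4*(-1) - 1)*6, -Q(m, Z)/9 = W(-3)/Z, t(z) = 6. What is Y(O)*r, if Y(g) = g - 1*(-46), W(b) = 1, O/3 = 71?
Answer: 16576/5 ≈ 3315.2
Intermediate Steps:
O = 213 (O = 3*71 = 213)
Q(m, Z) = -9/Z
Y(g) = 46 + g (Y(g) = g + 46 = 46 + g)
r = 64/5 (r = 2 - 9/(4*(-1) - 1)*6 = 2 - 9/(-4 - 1)*6 = 2 - 9/(-5)*6 = 2 - 9*(-1/5)*6 = 2 + (9/5)*6 = 2 + 54/5 = 64/5 ≈ 12.800)
Y(O)*r = (46 + 213)*(64/5) = 259*(64/5) = 16576/5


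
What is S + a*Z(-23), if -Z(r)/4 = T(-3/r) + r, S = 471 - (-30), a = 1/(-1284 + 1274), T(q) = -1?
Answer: 2457/5 ≈ 491.40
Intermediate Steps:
a = -1/10 (a = 1/(-10) = -1/10 ≈ -0.10000)
S = 501 (S = 471 - 1*(-30) = 471 + 30 = 501)
Z(r) = 4 - 4*r (Z(r) = -4*(-1 + r) = 4 - 4*r)
S + a*Z(-23) = 501 - (4 - 4*(-23))/10 = 501 - (4 + 92)/10 = 501 - 1/10*96 = 501 - 48/5 = 2457/5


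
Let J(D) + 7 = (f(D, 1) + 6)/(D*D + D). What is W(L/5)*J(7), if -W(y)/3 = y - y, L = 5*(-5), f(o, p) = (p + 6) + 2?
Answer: 0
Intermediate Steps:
f(o, p) = 8 + p (f(o, p) = (6 + p) + 2 = 8 + p)
L = -25
W(y) = 0 (W(y) = -3*(y - y) = -3*0 = 0)
J(D) = -7 + 15/(D + D²) (J(D) = -7 + ((8 + 1) + 6)/(D*D + D) = -7 + (9 + 6)/(D² + D) = -7 + 15/(D + D²))
W(L/5)*J(7) = 0*((15 - 7*7 - 7*7²)/(7*(1 + 7))) = 0*((⅐)*(15 - 49 - 7*49)/8) = 0*((⅐)*(⅛)*(15 - 49 - 343)) = 0*((⅐)*(⅛)*(-377)) = 0*(-377/56) = 0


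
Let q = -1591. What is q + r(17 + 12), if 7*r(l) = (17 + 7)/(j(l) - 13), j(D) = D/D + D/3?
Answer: -78031/49 ≈ -1592.5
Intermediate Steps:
j(D) = 1 + D/3 (j(D) = 1 + D*(1/3) = 1 + D/3)
r(l) = 24/(7*(-12 + l/3)) (r(l) = ((17 + 7)/((1 + l/3) - 13))/7 = (24/(-12 + l/3))/7 = 24/(7*(-12 + l/3)))
q + r(17 + 12) = -1591 + 72/(7*(-36 + (17 + 12))) = -1591 + 72/(7*(-36 + 29)) = -1591 + (72/7)/(-7) = -1591 + (72/7)*(-1/7) = -1591 - 72/49 = -78031/49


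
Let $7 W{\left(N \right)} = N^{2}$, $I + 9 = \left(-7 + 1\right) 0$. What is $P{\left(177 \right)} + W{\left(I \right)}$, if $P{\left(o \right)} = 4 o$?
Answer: $\frac{5037}{7} \approx 719.57$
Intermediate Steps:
$I = -9$ ($I = -9 + \left(-7 + 1\right) 0 = -9 - 0 = -9 + 0 = -9$)
$W{\left(N \right)} = \frac{N^{2}}{7}$
$P{\left(177 \right)} + W{\left(I \right)} = 4 \cdot 177 + \frac{\left(-9\right)^{2}}{7} = 708 + \frac{1}{7} \cdot 81 = 708 + \frac{81}{7} = \frac{5037}{7}$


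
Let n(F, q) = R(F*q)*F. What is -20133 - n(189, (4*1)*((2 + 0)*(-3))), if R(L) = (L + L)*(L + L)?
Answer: -15554943909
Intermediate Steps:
R(L) = 4*L² (R(L) = (2*L)*(2*L) = 4*L²)
n(F, q) = 4*F³*q² (n(F, q) = (4*(F*q)²)*F = (4*(F²*q²))*F = (4*F²*q²)*F = 4*F³*q²)
-20133 - n(189, (4*1)*((2 + 0)*(-3))) = -20133 - 4*189³*((4*1)*((2 + 0)*(-3)))² = -20133 - 4*6751269*(4*(2*(-3)))² = -20133 - 4*6751269*(4*(-6))² = -20133 - 4*6751269*(-24)² = -20133 - 4*6751269*576 = -20133 - 1*15554923776 = -20133 - 15554923776 = -15554943909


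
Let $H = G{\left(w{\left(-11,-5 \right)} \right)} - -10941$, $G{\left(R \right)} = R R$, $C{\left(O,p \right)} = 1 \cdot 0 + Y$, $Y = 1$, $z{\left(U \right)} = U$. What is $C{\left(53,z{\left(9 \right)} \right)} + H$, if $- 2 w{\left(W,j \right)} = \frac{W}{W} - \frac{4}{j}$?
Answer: $\frac{1094281}{100} \approx 10943.0$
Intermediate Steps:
$w{\left(W,j \right)} = - \frac{1}{2} + \frac{2}{j}$ ($w{\left(W,j \right)} = - \frac{\frac{W}{W} - \frac{4}{j}}{2} = - \frac{1 - \frac{4}{j}}{2} = - \frac{1}{2} + \frac{2}{j}$)
$C{\left(O,p \right)} = 1$ ($C{\left(O,p \right)} = 1 \cdot 0 + 1 = 0 + 1 = 1$)
$G{\left(R \right)} = R^{2}$
$H = \frac{1094181}{100}$ ($H = \left(\frac{4 - -5}{2 \left(-5\right)}\right)^{2} - -10941 = \left(\frac{1}{2} \left(- \frac{1}{5}\right) \left(4 + 5\right)\right)^{2} + 10941 = \left(\frac{1}{2} \left(- \frac{1}{5}\right) 9\right)^{2} + 10941 = \left(- \frac{9}{10}\right)^{2} + 10941 = \frac{81}{100} + 10941 = \frac{1094181}{100} \approx 10942.0$)
$C{\left(53,z{\left(9 \right)} \right)} + H = 1 + \frac{1094181}{100} = \frac{1094281}{100}$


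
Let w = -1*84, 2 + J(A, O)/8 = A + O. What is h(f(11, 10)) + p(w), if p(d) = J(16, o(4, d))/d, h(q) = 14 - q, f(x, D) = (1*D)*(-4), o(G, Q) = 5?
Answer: 1096/21 ≈ 52.190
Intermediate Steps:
J(A, O) = -16 + 8*A + 8*O (J(A, O) = -16 + 8*(A + O) = -16 + (8*A + 8*O) = -16 + 8*A + 8*O)
f(x, D) = -4*D (f(x, D) = D*(-4) = -4*D)
w = -84
p(d) = 152/d (p(d) = (-16 + 8*16 + 8*5)/d = (-16 + 128 + 40)/d = 152/d)
h(f(11, 10)) + p(w) = (14 - (-4)*10) + 152/(-84) = (14 - 1*(-40)) + 152*(-1/84) = (14 + 40) - 38/21 = 54 - 38/21 = 1096/21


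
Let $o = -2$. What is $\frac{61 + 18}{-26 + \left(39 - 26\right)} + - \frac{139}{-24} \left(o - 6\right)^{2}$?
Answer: $\frac{14219}{39} \approx 364.59$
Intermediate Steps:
$\frac{61 + 18}{-26 + \left(39 - 26\right)} + - \frac{139}{-24} \left(o - 6\right)^{2} = \frac{61 + 18}{-26 + \left(39 - 26\right)} + - \frac{139}{-24} \left(-2 - 6\right)^{2} = \frac{79}{-26 + 13} + \left(-139\right) \left(- \frac{1}{24}\right) \left(-8\right)^{2} = \frac{79}{-13} + \frac{139}{24} \cdot 64 = 79 \left(- \frac{1}{13}\right) + \frac{1112}{3} = - \frac{79}{13} + \frac{1112}{3} = \frac{14219}{39}$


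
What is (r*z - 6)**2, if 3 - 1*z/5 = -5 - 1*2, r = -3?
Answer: 24336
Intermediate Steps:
z = 50 (z = 15 - 5*(-5 - 1*2) = 15 - 5*(-5 - 2) = 15 - 5*(-7) = 15 + 35 = 50)
(r*z - 6)**2 = (-3*50 - 6)**2 = (-150 - 6)**2 = (-156)**2 = 24336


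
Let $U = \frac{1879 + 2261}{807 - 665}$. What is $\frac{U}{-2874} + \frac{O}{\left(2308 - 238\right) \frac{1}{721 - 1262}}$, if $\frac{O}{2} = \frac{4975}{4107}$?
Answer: $- \frac{18600176060}{28912717341} \approx -0.64332$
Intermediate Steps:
$U = \frac{2070}{71}$ ($U = \frac{4140}{142} = 4140 \cdot \frac{1}{142} = \frac{2070}{71} \approx 29.155$)
$O = \frac{9950}{4107}$ ($O = 2 \cdot \frac{4975}{4107} = \frac{9950}{4107} \approx 2.4227$)
$\frac{U}{-2874} + \frac{O}{\left(2308 - 238\right) \frac{1}{721 - 1262}} = \frac{2070}{71 \left(-2874\right)} + \frac{9950}{4107 \frac{2308 - 238}{721 - 1262}} = \frac{2070}{71} \left(- \frac{1}{2874}\right) + \frac{9950}{4107 \frac{2070}{-541}} = - \frac{345}{34009} + \frac{9950}{4107 \cdot 2070 \left(- \frac{1}{541}\right)} = - \frac{345}{34009} + \frac{9950}{4107 \left(- \frac{2070}{541}\right)} = - \frac{345}{34009} + \frac{9950}{4107} \left(- \frac{541}{2070}\right) = - \frac{345}{34009} - \frac{538295}{850149} = - \frac{18600176060}{28912717341}$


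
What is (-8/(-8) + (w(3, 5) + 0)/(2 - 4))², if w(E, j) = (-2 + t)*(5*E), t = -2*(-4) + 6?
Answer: 7921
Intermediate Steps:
t = 14 (t = 8 + 6 = 14)
w(E, j) = 60*E (w(E, j) = (-2 + 14)*(5*E) = 12*(5*E) = 60*E)
(-8/(-8) + (w(3, 5) + 0)/(2 - 4))² = (-8/(-8) + (60*3 + 0)/(2 - 4))² = (-8*(-⅛) + (180 + 0)/(-2))² = (1 + 180*(-½))² = (1 - 90)² = (-89)² = 7921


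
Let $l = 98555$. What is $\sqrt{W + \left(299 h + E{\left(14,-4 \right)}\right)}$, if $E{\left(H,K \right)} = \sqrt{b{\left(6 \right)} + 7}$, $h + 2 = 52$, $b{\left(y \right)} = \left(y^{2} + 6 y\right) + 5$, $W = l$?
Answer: $\sqrt{113505 + 2 \sqrt{21}} \approx 336.92$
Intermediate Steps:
$W = 98555$
$b{\left(y \right)} = 5 + y^{2} + 6 y$
$h = 50$ ($h = -2 + 52 = 50$)
$E{\left(H,K \right)} = 2 \sqrt{21}$ ($E{\left(H,K \right)} = \sqrt{\left(5 + 6^{2} + 6 \cdot 6\right) + 7} = \sqrt{\left(5 + 36 + 36\right) + 7} = \sqrt{77 + 7} = \sqrt{84} = 2 \sqrt{21}$)
$\sqrt{W + \left(299 h + E{\left(14,-4 \right)}\right)} = \sqrt{98555 + \left(299 \cdot 50 + 2 \sqrt{21}\right)} = \sqrt{98555 + \left(14950 + 2 \sqrt{21}\right)} = \sqrt{113505 + 2 \sqrt{21}}$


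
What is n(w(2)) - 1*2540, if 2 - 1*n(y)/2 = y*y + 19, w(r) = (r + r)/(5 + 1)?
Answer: -23174/9 ≈ -2574.9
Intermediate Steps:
w(r) = r/3 (w(r) = (2*r)/6 = (2*r)*(1/6) = r/3)
n(y) = -34 - 2*y**2 (n(y) = 4 - 2*(y*y + 19) = 4 - 2*(y**2 + 19) = 4 - 2*(19 + y**2) = 4 + (-38 - 2*y**2) = -34 - 2*y**2)
n(w(2)) - 1*2540 = (-34 - 2*((1/3)*2)**2) - 1*2540 = (-34 - 2*(2/3)**2) - 2540 = (-34 - 2*4/9) - 2540 = (-34 - 8/9) - 2540 = -314/9 - 2540 = -23174/9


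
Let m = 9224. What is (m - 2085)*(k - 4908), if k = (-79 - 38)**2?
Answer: 62687559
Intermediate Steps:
k = 13689 (k = (-117)**2 = 13689)
(m - 2085)*(k - 4908) = (9224 - 2085)*(13689 - 4908) = 7139*8781 = 62687559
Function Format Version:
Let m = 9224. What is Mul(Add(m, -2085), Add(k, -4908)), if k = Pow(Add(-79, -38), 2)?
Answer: 62687559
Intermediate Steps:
k = 13689 (k = Pow(-117, 2) = 13689)
Mul(Add(m, -2085), Add(k, -4908)) = Mul(Add(9224, -2085), Add(13689, -4908)) = Mul(7139, 8781) = 62687559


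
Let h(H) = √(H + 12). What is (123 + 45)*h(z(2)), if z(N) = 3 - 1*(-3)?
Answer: 504*√2 ≈ 712.76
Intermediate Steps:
z(N) = 6 (z(N) = 3 + 3 = 6)
h(H) = √(12 + H)
(123 + 45)*h(z(2)) = (123 + 45)*√(12 + 6) = 168*√18 = 168*(3*√2) = 504*√2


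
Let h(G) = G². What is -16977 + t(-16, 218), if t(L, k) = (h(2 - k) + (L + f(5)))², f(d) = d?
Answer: 2175739048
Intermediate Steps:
t(L, k) = (5 + L + (2 - k)²)² (t(L, k) = ((2 - k)² + (L + 5))² = ((2 - k)² + (5 + L))² = (5 + L + (2 - k)²)²)
-16977 + t(-16, 218) = -16977 + (5 - 16 + (-2 + 218)²)² = -16977 + (5 - 16 + 216²)² = -16977 + (5 - 16 + 46656)² = -16977 + 46645² = -16977 + 2175756025 = 2175739048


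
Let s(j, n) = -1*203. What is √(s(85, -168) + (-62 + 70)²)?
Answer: I*√139 ≈ 11.79*I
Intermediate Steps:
s(j, n) = -203
√(s(85, -168) + (-62 + 70)²) = √(-203 + (-62 + 70)²) = √(-203 + 8²) = √(-203 + 64) = √(-139) = I*√139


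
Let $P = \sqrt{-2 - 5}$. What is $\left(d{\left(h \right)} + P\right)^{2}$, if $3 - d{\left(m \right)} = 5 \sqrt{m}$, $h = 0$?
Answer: $\left(3 + i \sqrt{7}\right)^{2} \approx 2.0 + 15.875 i$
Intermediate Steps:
$d{\left(m \right)} = 3 - 5 \sqrt{m}$
$P = i \sqrt{7}$ ($P = \sqrt{-7} = i \sqrt{7} \approx 2.6458 i$)
$\left(d{\left(h \right)} + P\right)^{2} = \left(\left(3 - 5 \sqrt{0}\right) + i \sqrt{7}\right)^{2} = \left(\left(3 - 0\right) + i \sqrt{7}\right)^{2} = \left(\left(3 + 0\right) + i \sqrt{7}\right)^{2} = \left(3 + i \sqrt{7}\right)^{2}$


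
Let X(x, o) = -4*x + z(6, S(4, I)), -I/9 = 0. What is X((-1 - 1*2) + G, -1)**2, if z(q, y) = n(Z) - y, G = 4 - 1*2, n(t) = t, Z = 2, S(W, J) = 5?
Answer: 1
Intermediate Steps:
I = 0 (I = -9*0 = 0)
G = 2 (G = 4 - 2 = 2)
z(q, y) = 2 - y
X(x, o) = -3 - 4*x (X(x, o) = -4*x + (2 - 1*5) = -4*x + (2 - 5) = -4*x - 3 = -3 - 4*x)
X((-1 - 1*2) + G, -1)**2 = (-3 - 4*((-1 - 1*2) + 2))**2 = (-3 - 4*((-1 - 2) + 2))**2 = (-3 - 4*(-3 + 2))**2 = (-3 - 4*(-1))**2 = (-3 + 4)**2 = 1**2 = 1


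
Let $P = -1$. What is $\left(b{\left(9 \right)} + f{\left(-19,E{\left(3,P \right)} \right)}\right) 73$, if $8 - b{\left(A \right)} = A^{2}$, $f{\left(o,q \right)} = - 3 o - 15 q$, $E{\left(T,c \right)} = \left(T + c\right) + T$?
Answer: $-6643$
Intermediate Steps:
$E{\left(T,c \right)} = c + 2 T$
$f{\left(o,q \right)} = - 15 q - 3 o$
$b{\left(A \right)} = 8 - A^{2}$
$\left(b{\left(9 \right)} + f{\left(-19,E{\left(3,P \right)} \right)}\right) 73 = \left(\left(8 - 9^{2}\right) - \left(-57 + 15 \left(-1 + 2 \cdot 3\right)\right)\right) 73 = \left(\left(8 - 81\right) + \left(- 15 \left(-1 + 6\right) + 57\right)\right) 73 = \left(\left(8 - 81\right) + \left(\left(-15\right) 5 + 57\right)\right) 73 = \left(-73 + \left(-75 + 57\right)\right) 73 = \left(-73 - 18\right) 73 = \left(-91\right) 73 = -6643$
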